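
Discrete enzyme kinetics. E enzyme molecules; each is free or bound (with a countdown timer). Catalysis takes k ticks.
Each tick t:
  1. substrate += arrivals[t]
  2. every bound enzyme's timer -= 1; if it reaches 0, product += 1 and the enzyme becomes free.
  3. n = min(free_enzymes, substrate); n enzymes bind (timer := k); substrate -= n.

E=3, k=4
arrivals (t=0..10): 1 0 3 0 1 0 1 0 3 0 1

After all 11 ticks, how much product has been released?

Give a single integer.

t=0: arr=1 -> substrate=0 bound=1 product=0
t=1: arr=0 -> substrate=0 bound=1 product=0
t=2: arr=3 -> substrate=1 bound=3 product=0
t=3: arr=0 -> substrate=1 bound=3 product=0
t=4: arr=1 -> substrate=1 bound=3 product=1
t=5: arr=0 -> substrate=1 bound=3 product=1
t=6: arr=1 -> substrate=0 bound=3 product=3
t=7: arr=0 -> substrate=0 bound=3 product=3
t=8: arr=3 -> substrate=2 bound=3 product=4
t=9: arr=0 -> substrate=2 bound=3 product=4
t=10: arr=1 -> substrate=1 bound=3 product=6

Answer: 6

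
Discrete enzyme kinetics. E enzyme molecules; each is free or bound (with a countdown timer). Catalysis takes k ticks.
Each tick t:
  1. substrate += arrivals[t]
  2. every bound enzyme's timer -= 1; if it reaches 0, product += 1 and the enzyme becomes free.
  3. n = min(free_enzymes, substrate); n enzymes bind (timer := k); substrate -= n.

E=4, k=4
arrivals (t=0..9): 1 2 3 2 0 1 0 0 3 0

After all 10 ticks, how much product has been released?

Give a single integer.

t=0: arr=1 -> substrate=0 bound=1 product=0
t=1: arr=2 -> substrate=0 bound=3 product=0
t=2: arr=3 -> substrate=2 bound=4 product=0
t=3: arr=2 -> substrate=4 bound=4 product=0
t=4: arr=0 -> substrate=3 bound=4 product=1
t=5: arr=1 -> substrate=2 bound=4 product=3
t=6: arr=0 -> substrate=1 bound=4 product=4
t=7: arr=0 -> substrate=1 bound=4 product=4
t=8: arr=3 -> substrate=3 bound=4 product=5
t=9: arr=0 -> substrate=1 bound=4 product=7

Answer: 7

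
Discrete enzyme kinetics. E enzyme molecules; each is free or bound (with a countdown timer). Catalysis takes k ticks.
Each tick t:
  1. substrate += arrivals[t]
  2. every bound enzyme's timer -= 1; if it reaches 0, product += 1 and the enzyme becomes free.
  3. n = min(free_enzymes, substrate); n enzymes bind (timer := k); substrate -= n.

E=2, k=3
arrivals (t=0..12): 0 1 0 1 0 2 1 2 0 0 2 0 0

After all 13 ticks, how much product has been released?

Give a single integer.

t=0: arr=0 -> substrate=0 bound=0 product=0
t=1: arr=1 -> substrate=0 bound=1 product=0
t=2: arr=0 -> substrate=0 bound=1 product=0
t=3: arr=1 -> substrate=0 bound=2 product=0
t=4: arr=0 -> substrate=0 bound=1 product=1
t=5: arr=2 -> substrate=1 bound=2 product=1
t=6: arr=1 -> substrate=1 bound=2 product=2
t=7: arr=2 -> substrate=3 bound=2 product=2
t=8: arr=0 -> substrate=2 bound=2 product=3
t=9: arr=0 -> substrate=1 bound=2 product=4
t=10: arr=2 -> substrate=3 bound=2 product=4
t=11: arr=0 -> substrate=2 bound=2 product=5
t=12: arr=0 -> substrate=1 bound=2 product=6

Answer: 6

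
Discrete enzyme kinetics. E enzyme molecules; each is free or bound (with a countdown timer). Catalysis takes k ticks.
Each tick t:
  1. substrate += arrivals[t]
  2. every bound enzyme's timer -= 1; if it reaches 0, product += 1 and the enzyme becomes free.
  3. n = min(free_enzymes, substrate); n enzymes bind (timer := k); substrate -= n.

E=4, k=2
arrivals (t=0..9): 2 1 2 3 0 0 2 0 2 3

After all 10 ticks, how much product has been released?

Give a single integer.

Answer: 10

Derivation:
t=0: arr=2 -> substrate=0 bound=2 product=0
t=1: arr=1 -> substrate=0 bound=3 product=0
t=2: arr=2 -> substrate=0 bound=3 product=2
t=3: arr=3 -> substrate=1 bound=4 product=3
t=4: arr=0 -> substrate=0 bound=3 product=5
t=5: arr=0 -> substrate=0 bound=1 product=7
t=6: arr=2 -> substrate=0 bound=2 product=8
t=7: arr=0 -> substrate=0 bound=2 product=8
t=8: arr=2 -> substrate=0 bound=2 product=10
t=9: arr=3 -> substrate=1 bound=4 product=10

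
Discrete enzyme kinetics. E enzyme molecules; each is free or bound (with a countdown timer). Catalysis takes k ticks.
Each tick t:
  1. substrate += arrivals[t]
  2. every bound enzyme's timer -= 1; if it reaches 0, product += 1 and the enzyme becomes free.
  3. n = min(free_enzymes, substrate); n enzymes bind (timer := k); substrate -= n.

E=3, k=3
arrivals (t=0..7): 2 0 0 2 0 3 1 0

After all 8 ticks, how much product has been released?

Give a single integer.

Answer: 4

Derivation:
t=0: arr=2 -> substrate=0 bound=2 product=0
t=1: arr=0 -> substrate=0 bound=2 product=0
t=2: arr=0 -> substrate=0 bound=2 product=0
t=3: arr=2 -> substrate=0 bound=2 product=2
t=4: arr=0 -> substrate=0 bound=2 product=2
t=5: arr=3 -> substrate=2 bound=3 product=2
t=6: arr=1 -> substrate=1 bound=3 product=4
t=7: arr=0 -> substrate=1 bound=3 product=4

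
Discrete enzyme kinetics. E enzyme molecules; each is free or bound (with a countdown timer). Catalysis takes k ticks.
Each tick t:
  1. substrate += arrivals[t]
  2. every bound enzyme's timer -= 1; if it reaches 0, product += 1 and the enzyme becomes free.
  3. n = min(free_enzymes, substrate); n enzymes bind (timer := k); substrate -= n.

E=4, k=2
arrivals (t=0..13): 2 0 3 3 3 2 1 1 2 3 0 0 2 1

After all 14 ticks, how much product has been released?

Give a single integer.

Answer: 20

Derivation:
t=0: arr=2 -> substrate=0 bound=2 product=0
t=1: arr=0 -> substrate=0 bound=2 product=0
t=2: arr=3 -> substrate=0 bound=3 product=2
t=3: arr=3 -> substrate=2 bound=4 product=2
t=4: arr=3 -> substrate=2 bound=4 product=5
t=5: arr=2 -> substrate=3 bound=4 product=6
t=6: arr=1 -> substrate=1 bound=4 product=9
t=7: arr=1 -> substrate=1 bound=4 product=10
t=8: arr=2 -> substrate=0 bound=4 product=13
t=9: arr=3 -> substrate=2 bound=4 product=14
t=10: arr=0 -> substrate=0 bound=3 product=17
t=11: arr=0 -> substrate=0 bound=2 product=18
t=12: arr=2 -> substrate=0 bound=2 product=20
t=13: arr=1 -> substrate=0 bound=3 product=20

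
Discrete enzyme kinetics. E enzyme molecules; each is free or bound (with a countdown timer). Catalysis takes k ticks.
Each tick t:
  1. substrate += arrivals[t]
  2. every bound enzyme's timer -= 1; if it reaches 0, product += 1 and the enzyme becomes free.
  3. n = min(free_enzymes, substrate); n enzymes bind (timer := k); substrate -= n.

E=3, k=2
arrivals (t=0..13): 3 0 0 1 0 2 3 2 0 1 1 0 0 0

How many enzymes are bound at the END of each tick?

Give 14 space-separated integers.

t=0: arr=3 -> substrate=0 bound=3 product=0
t=1: arr=0 -> substrate=0 bound=3 product=0
t=2: arr=0 -> substrate=0 bound=0 product=3
t=3: arr=1 -> substrate=0 bound=1 product=3
t=4: arr=0 -> substrate=0 bound=1 product=3
t=5: arr=2 -> substrate=0 bound=2 product=4
t=6: arr=3 -> substrate=2 bound=3 product=4
t=7: arr=2 -> substrate=2 bound=3 product=6
t=8: arr=0 -> substrate=1 bound=3 product=7
t=9: arr=1 -> substrate=0 bound=3 product=9
t=10: arr=1 -> substrate=0 bound=3 product=10
t=11: arr=0 -> substrate=0 bound=1 product=12
t=12: arr=0 -> substrate=0 bound=0 product=13
t=13: arr=0 -> substrate=0 bound=0 product=13

Answer: 3 3 0 1 1 2 3 3 3 3 3 1 0 0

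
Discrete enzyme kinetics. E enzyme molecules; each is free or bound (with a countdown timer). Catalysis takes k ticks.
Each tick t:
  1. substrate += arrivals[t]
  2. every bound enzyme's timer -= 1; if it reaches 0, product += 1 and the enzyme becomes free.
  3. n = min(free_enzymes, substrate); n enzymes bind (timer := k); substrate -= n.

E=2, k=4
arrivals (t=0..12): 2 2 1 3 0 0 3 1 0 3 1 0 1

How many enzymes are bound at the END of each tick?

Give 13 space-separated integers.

t=0: arr=2 -> substrate=0 bound=2 product=0
t=1: arr=2 -> substrate=2 bound=2 product=0
t=2: arr=1 -> substrate=3 bound=2 product=0
t=3: arr=3 -> substrate=6 bound=2 product=0
t=4: arr=0 -> substrate=4 bound=2 product=2
t=5: arr=0 -> substrate=4 bound=2 product=2
t=6: arr=3 -> substrate=7 bound=2 product=2
t=7: arr=1 -> substrate=8 bound=2 product=2
t=8: arr=0 -> substrate=6 bound=2 product=4
t=9: arr=3 -> substrate=9 bound=2 product=4
t=10: arr=1 -> substrate=10 bound=2 product=4
t=11: arr=0 -> substrate=10 bound=2 product=4
t=12: arr=1 -> substrate=9 bound=2 product=6

Answer: 2 2 2 2 2 2 2 2 2 2 2 2 2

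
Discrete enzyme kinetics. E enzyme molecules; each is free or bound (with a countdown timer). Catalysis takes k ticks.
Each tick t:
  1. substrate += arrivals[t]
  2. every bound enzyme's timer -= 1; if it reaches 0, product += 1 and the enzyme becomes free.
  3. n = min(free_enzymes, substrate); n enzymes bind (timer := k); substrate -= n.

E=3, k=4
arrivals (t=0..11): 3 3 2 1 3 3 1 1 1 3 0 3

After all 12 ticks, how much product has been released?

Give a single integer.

t=0: arr=3 -> substrate=0 bound=3 product=0
t=1: arr=3 -> substrate=3 bound=3 product=0
t=2: arr=2 -> substrate=5 bound=3 product=0
t=3: arr=1 -> substrate=6 bound=3 product=0
t=4: arr=3 -> substrate=6 bound=3 product=3
t=5: arr=3 -> substrate=9 bound=3 product=3
t=6: arr=1 -> substrate=10 bound=3 product=3
t=7: arr=1 -> substrate=11 bound=3 product=3
t=8: arr=1 -> substrate=9 bound=3 product=6
t=9: arr=3 -> substrate=12 bound=3 product=6
t=10: arr=0 -> substrate=12 bound=3 product=6
t=11: arr=3 -> substrate=15 bound=3 product=6

Answer: 6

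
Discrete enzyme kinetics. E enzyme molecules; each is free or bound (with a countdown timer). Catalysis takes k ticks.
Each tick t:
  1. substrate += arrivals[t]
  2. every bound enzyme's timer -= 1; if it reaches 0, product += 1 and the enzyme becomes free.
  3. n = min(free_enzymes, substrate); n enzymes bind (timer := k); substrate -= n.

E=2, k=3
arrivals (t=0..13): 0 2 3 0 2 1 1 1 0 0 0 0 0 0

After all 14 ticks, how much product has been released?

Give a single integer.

Answer: 8

Derivation:
t=0: arr=0 -> substrate=0 bound=0 product=0
t=1: arr=2 -> substrate=0 bound=2 product=0
t=2: arr=3 -> substrate=3 bound=2 product=0
t=3: arr=0 -> substrate=3 bound=2 product=0
t=4: arr=2 -> substrate=3 bound=2 product=2
t=5: arr=1 -> substrate=4 bound=2 product=2
t=6: arr=1 -> substrate=5 bound=2 product=2
t=7: arr=1 -> substrate=4 bound=2 product=4
t=8: arr=0 -> substrate=4 bound=2 product=4
t=9: arr=0 -> substrate=4 bound=2 product=4
t=10: arr=0 -> substrate=2 bound=2 product=6
t=11: arr=0 -> substrate=2 bound=2 product=6
t=12: arr=0 -> substrate=2 bound=2 product=6
t=13: arr=0 -> substrate=0 bound=2 product=8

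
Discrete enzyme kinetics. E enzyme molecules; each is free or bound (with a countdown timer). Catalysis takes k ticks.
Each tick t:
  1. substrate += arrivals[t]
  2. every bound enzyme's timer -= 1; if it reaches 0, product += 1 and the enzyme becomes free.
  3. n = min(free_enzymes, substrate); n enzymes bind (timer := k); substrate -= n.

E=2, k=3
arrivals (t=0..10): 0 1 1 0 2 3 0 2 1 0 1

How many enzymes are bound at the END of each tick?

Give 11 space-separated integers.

Answer: 0 1 2 2 2 2 2 2 2 2 2

Derivation:
t=0: arr=0 -> substrate=0 bound=0 product=0
t=1: arr=1 -> substrate=0 bound=1 product=0
t=2: arr=1 -> substrate=0 bound=2 product=0
t=3: arr=0 -> substrate=0 bound=2 product=0
t=4: arr=2 -> substrate=1 bound=2 product=1
t=5: arr=3 -> substrate=3 bound=2 product=2
t=6: arr=0 -> substrate=3 bound=2 product=2
t=7: arr=2 -> substrate=4 bound=2 product=3
t=8: arr=1 -> substrate=4 bound=2 product=4
t=9: arr=0 -> substrate=4 bound=2 product=4
t=10: arr=1 -> substrate=4 bound=2 product=5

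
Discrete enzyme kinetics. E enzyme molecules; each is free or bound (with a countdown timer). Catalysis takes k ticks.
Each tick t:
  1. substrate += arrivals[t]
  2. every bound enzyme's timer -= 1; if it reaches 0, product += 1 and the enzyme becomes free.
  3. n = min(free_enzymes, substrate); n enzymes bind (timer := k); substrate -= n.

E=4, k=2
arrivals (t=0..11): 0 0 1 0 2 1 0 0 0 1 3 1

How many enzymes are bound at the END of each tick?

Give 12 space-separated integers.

Answer: 0 0 1 1 2 3 1 0 0 1 4 4

Derivation:
t=0: arr=0 -> substrate=0 bound=0 product=0
t=1: arr=0 -> substrate=0 bound=0 product=0
t=2: arr=1 -> substrate=0 bound=1 product=0
t=3: arr=0 -> substrate=0 bound=1 product=0
t=4: arr=2 -> substrate=0 bound=2 product=1
t=5: arr=1 -> substrate=0 bound=3 product=1
t=6: arr=0 -> substrate=0 bound=1 product=3
t=7: arr=0 -> substrate=0 bound=0 product=4
t=8: arr=0 -> substrate=0 bound=0 product=4
t=9: arr=1 -> substrate=0 bound=1 product=4
t=10: arr=3 -> substrate=0 bound=4 product=4
t=11: arr=1 -> substrate=0 bound=4 product=5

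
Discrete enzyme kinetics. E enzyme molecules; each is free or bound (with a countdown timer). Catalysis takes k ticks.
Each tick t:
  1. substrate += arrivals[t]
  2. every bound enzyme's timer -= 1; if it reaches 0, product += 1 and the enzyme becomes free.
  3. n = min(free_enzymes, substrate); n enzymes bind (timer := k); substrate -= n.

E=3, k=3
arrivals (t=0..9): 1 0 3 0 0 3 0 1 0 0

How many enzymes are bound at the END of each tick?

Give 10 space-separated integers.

Answer: 1 1 3 3 3 3 3 3 2 1

Derivation:
t=0: arr=1 -> substrate=0 bound=1 product=0
t=1: arr=0 -> substrate=0 bound=1 product=0
t=2: arr=3 -> substrate=1 bound=3 product=0
t=3: arr=0 -> substrate=0 bound=3 product=1
t=4: arr=0 -> substrate=0 bound=3 product=1
t=5: arr=3 -> substrate=1 bound=3 product=3
t=6: arr=0 -> substrate=0 bound=3 product=4
t=7: arr=1 -> substrate=1 bound=3 product=4
t=8: arr=0 -> substrate=0 bound=2 product=6
t=9: arr=0 -> substrate=0 bound=1 product=7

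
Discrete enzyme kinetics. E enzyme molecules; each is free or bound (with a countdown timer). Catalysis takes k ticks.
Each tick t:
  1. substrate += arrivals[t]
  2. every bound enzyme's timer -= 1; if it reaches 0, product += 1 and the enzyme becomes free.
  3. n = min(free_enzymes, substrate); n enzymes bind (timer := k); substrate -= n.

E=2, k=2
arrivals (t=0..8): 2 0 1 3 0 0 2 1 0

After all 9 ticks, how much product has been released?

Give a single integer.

t=0: arr=2 -> substrate=0 bound=2 product=0
t=1: arr=0 -> substrate=0 bound=2 product=0
t=2: arr=1 -> substrate=0 bound=1 product=2
t=3: arr=3 -> substrate=2 bound=2 product=2
t=4: arr=0 -> substrate=1 bound=2 product=3
t=5: arr=0 -> substrate=0 bound=2 product=4
t=6: arr=2 -> substrate=1 bound=2 product=5
t=7: arr=1 -> substrate=1 bound=2 product=6
t=8: arr=0 -> substrate=0 bound=2 product=7

Answer: 7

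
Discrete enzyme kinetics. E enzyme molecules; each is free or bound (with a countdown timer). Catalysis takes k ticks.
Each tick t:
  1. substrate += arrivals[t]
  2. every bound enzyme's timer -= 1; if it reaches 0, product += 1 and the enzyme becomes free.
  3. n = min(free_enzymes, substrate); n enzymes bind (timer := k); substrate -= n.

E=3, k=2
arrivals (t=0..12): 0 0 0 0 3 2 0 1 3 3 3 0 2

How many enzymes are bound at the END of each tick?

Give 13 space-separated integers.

t=0: arr=0 -> substrate=0 bound=0 product=0
t=1: arr=0 -> substrate=0 bound=0 product=0
t=2: arr=0 -> substrate=0 bound=0 product=0
t=3: arr=0 -> substrate=0 bound=0 product=0
t=4: arr=3 -> substrate=0 bound=3 product=0
t=5: arr=2 -> substrate=2 bound=3 product=0
t=6: arr=0 -> substrate=0 bound=2 product=3
t=7: arr=1 -> substrate=0 bound=3 product=3
t=8: arr=3 -> substrate=1 bound=3 product=5
t=9: arr=3 -> substrate=3 bound=3 product=6
t=10: arr=3 -> substrate=4 bound=3 product=8
t=11: arr=0 -> substrate=3 bound=3 product=9
t=12: arr=2 -> substrate=3 bound=3 product=11

Answer: 0 0 0 0 3 3 2 3 3 3 3 3 3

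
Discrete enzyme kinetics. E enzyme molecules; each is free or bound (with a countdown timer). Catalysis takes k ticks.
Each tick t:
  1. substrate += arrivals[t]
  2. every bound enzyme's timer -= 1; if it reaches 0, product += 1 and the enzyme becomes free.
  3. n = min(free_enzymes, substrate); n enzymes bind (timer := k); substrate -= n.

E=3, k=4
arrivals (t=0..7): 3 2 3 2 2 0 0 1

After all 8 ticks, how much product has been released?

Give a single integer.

t=0: arr=3 -> substrate=0 bound=3 product=0
t=1: arr=2 -> substrate=2 bound=3 product=0
t=2: arr=3 -> substrate=5 bound=3 product=0
t=3: arr=2 -> substrate=7 bound=3 product=0
t=4: arr=2 -> substrate=6 bound=3 product=3
t=5: arr=0 -> substrate=6 bound=3 product=3
t=6: arr=0 -> substrate=6 bound=3 product=3
t=7: arr=1 -> substrate=7 bound=3 product=3

Answer: 3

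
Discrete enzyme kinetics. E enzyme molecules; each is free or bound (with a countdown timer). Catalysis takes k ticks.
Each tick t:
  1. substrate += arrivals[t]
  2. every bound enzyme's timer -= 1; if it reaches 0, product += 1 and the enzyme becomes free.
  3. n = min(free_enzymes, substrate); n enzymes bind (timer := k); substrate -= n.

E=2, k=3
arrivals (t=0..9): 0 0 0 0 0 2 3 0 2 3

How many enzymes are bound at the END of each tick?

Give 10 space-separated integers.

Answer: 0 0 0 0 0 2 2 2 2 2

Derivation:
t=0: arr=0 -> substrate=0 bound=0 product=0
t=1: arr=0 -> substrate=0 bound=0 product=0
t=2: arr=0 -> substrate=0 bound=0 product=0
t=3: arr=0 -> substrate=0 bound=0 product=0
t=4: arr=0 -> substrate=0 bound=0 product=0
t=5: arr=2 -> substrate=0 bound=2 product=0
t=6: arr=3 -> substrate=3 bound=2 product=0
t=7: arr=0 -> substrate=3 bound=2 product=0
t=8: arr=2 -> substrate=3 bound=2 product=2
t=9: arr=3 -> substrate=6 bound=2 product=2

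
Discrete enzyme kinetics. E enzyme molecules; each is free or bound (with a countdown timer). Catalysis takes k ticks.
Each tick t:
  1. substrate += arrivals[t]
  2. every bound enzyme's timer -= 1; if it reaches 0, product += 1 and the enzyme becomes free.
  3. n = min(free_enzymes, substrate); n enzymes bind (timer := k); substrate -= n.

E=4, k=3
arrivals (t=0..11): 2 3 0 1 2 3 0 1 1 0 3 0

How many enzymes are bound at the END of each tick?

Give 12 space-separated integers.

Answer: 2 4 4 4 4 4 4 4 4 3 4 4

Derivation:
t=0: arr=2 -> substrate=0 bound=2 product=0
t=1: arr=3 -> substrate=1 bound=4 product=0
t=2: arr=0 -> substrate=1 bound=4 product=0
t=3: arr=1 -> substrate=0 bound=4 product=2
t=4: arr=2 -> substrate=0 bound=4 product=4
t=5: arr=3 -> substrate=3 bound=4 product=4
t=6: arr=0 -> substrate=1 bound=4 product=6
t=7: arr=1 -> substrate=0 bound=4 product=8
t=8: arr=1 -> substrate=1 bound=4 product=8
t=9: arr=0 -> substrate=0 bound=3 product=10
t=10: arr=3 -> substrate=0 bound=4 product=12
t=11: arr=0 -> substrate=0 bound=4 product=12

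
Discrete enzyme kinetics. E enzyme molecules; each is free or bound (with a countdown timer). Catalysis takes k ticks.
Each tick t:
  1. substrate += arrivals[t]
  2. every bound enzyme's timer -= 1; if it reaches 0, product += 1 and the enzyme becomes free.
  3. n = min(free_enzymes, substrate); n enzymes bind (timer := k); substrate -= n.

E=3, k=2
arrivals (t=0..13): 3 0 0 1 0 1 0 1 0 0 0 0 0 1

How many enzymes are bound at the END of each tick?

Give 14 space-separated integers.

Answer: 3 3 0 1 1 1 1 1 1 0 0 0 0 1

Derivation:
t=0: arr=3 -> substrate=0 bound=3 product=0
t=1: arr=0 -> substrate=0 bound=3 product=0
t=2: arr=0 -> substrate=0 bound=0 product=3
t=3: arr=1 -> substrate=0 bound=1 product=3
t=4: arr=0 -> substrate=0 bound=1 product=3
t=5: arr=1 -> substrate=0 bound=1 product=4
t=6: arr=0 -> substrate=0 bound=1 product=4
t=7: arr=1 -> substrate=0 bound=1 product=5
t=8: arr=0 -> substrate=0 bound=1 product=5
t=9: arr=0 -> substrate=0 bound=0 product=6
t=10: arr=0 -> substrate=0 bound=0 product=6
t=11: arr=0 -> substrate=0 bound=0 product=6
t=12: arr=0 -> substrate=0 bound=0 product=6
t=13: arr=1 -> substrate=0 bound=1 product=6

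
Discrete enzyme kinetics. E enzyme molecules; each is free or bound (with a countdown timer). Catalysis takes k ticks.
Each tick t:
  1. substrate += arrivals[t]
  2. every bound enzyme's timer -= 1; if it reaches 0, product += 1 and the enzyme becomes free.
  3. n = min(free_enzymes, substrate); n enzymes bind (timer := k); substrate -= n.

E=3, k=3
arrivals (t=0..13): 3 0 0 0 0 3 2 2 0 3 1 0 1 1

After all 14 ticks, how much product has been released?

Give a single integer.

t=0: arr=3 -> substrate=0 bound=3 product=0
t=1: arr=0 -> substrate=0 bound=3 product=0
t=2: arr=0 -> substrate=0 bound=3 product=0
t=3: arr=0 -> substrate=0 bound=0 product=3
t=4: arr=0 -> substrate=0 bound=0 product=3
t=5: arr=3 -> substrate=0 bound=3 product=3
t=6: arr=2 -> substrate=2 bound=3 product=3
t=7: arr=2 -> substrate=4 bound=3 product=3
t=8: arr=0 -> substrate=1 bound=3 product=6
t=9: arr=3 -> substrate=4 bound=3 product=6
t=10: arr=1 -> substrate=5 bound=3 product=6
t=11: arr=0 -> substrate=2 bound=3 product=9
t=12: arr=1 -> substrate=3 bound=3 product=9
t=13: arr=1 -> substrate=4 bound=3 product=9

Answer: 9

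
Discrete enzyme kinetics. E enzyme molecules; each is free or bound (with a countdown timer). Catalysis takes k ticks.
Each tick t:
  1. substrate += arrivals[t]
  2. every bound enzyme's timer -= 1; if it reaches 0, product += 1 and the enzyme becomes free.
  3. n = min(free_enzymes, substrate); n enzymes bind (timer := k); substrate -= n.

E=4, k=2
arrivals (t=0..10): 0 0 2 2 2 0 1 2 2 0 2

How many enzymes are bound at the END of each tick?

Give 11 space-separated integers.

t=0: arr=0 -> substrate=0 bound=0 product=0
t=1: arr=0 -> substrate=0 bound=0 product=0
t=2: arr=2 -> substrate=0 bound=2 product=0
t=3: arr=2 -> substrate=0 bound=4 product=0
t=4: arr=2 -> substrate=0 bound=4 product=2
t=5: arr=0 -> substrate=0 bound=2 product=4
t=6: arr=1 -> substrate=0 bound=1 product=6
t=7: arr=2 -> substrate=0 bound=3 product=6
t=8: arr=2 -> substrate=0 bound=4 product=7
t=9: arr=0 -> substrate=0 bound=2 product=9
t=10: arr=2 -> substrate=0 bound=2 product=11

Answer: 0 0 2 4 4 2 1 3 4 2 2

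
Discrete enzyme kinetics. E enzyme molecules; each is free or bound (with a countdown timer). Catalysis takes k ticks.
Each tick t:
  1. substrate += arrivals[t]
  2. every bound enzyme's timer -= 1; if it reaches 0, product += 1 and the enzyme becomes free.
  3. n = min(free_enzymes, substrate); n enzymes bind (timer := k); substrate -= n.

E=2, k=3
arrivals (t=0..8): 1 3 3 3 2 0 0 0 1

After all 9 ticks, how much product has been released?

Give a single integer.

t=0: arr=1 -> substrate=0 bound=1 product=0
t=1: arr=3 -> substrate=2 bound=2 product=0
t=2: arr=3 -> substrate=5 bound=2 product=0
t=3: arr=3 -> substrate=7 bound=2 product=1
t=4: arr=2 -> substrate=8 bound=2 product=2
t=5: arr=0 -> substrate=8 bound=2 product=2
t=6: arr=0 -> substrate=7 bound=2 product=3
t=7: arr=0 -> substrate=6 bound=2 product=4
t=8: arr=1 -> substrate=7 bound=2 product=4

Answer: 4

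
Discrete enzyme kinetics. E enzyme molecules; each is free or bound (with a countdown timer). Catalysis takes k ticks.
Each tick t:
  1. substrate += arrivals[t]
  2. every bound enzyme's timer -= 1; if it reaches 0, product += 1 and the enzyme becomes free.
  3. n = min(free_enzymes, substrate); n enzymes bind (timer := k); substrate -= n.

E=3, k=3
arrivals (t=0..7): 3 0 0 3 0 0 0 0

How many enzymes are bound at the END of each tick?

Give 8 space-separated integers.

t=0: arr=3 -> substrate=0 bound=3 product=0
t=1: arr=0 -> substrate=0 bound=3 product=0
t=2: arr=0 -> substrate=0 bound=3 product=0
t=3: arr=3 -> substrate=0 bound=3 product=3
t=4: arr=0 -> substrate=0 bound=3 product=3
t=5: arr=0 -> substrate=0 bound=3 product=3
t=6: arr=0 -> substrate=0 bound=0 product=6
t=7: arr=0 -> substrate=0 bound=0 product=6

Answer: 3 3 3 3 3 3 0 0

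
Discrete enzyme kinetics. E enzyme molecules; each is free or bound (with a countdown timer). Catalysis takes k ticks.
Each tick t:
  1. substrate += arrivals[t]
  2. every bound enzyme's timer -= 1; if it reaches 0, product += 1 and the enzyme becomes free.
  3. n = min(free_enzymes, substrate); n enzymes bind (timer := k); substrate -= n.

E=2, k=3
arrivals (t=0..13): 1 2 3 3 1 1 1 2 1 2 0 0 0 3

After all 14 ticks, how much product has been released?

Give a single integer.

Answer: 8

Derivation:
t=0: arr=1 -> substrate=0 bound=1 product=0
t=1: arr=2 -> substrate=1 bound=2 product=0
t=2: arr=3 -> substrate=4 bound=2 product=0
t=3: arr=3 -> substrate=6 bound=2 product=1
t=4: arr=1 -> substrate=6 bound=2 product=2
t=5: arr=1 -> substrate=7 bound=2 product=2
t=6: arr=1 -> substrate=7 bound=2 product=3
t=7: arr=2 -> substrate=8 bound=2 product=4
t=8: arr=1 -> substrate=9 bound=2 product=4
t=9: arr=2 -> substrate=10 bound=2 product=5
t=10: arr=0 -> substrate=9 bound=2 product=6
t=11: arr=0 -> substrate=9 bound=2 product=6
t=12: arr=0 -> substrate=8 bound=2 product=7
t=13: arr=3 -> substrate=10 bound=2 product=8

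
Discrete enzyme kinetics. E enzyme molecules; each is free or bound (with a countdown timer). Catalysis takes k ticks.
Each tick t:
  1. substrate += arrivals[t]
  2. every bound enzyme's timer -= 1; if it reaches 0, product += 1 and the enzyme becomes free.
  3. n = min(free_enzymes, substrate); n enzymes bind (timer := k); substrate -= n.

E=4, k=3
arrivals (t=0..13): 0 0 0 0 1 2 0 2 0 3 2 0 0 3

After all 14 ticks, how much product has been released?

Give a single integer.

t=0: arr=0 -> substrate=0 bound=0 product=0
t=1: arr=0 -> substrate=0 bound=0 product=0
t=2: arr=0 -> substrate=0 bound=0 product=0
t=3: arr=0 -> substrate=0 bound=0 product=0
t=4: arr=1 -> substrate=0 bound=1 product=0
t=5: arr=2 -> substrate=0 bound=3 product=0
t=6: arr=0 -> substrate=0 bound=3 product=0
t=7: arr=2 -> substrate=0 bound=4 product=1
t=8: arr=0 -> substrate=0 bound=2 product=3
t=9: arr=3 -> substrate=1 bound=4 product=3
t=10: arr=2 -> substrate=1 bound=4 product=5
t=11: arr=0 -> substrate=1 bound=4 product=5
t=12: arr=0 -> substrate=0 bound=3 product=7
t=13: arr=3 -> substrate=0 bound=4 product=9

Answer: 9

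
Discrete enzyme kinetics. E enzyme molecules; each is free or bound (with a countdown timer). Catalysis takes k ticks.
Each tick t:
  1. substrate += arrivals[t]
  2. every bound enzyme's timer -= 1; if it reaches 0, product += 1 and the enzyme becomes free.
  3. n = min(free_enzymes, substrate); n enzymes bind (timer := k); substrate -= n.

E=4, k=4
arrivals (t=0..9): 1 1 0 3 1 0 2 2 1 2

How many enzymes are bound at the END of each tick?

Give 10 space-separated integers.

Answer: 1 2 2 4 4 4 4 4 4 4

Derivation:
t=0: arr=1 -> substrate=0 bound=1 product=0
t=1: arr=1 -> substrate=0 bound=2 product=0
t=2: arr=0 -> substrate=0 bound=2 product=0
t=3: arr=3 -> substrate=1 bound=4 product=0
t=4: arr=1 -> substrate=1 bound=4 product=1
t=5: arr=0 -> substrate=0 bound=4 product=2
t=6: arr=2 -> substrate=2 bound=4 product=2
t=7: arr=2 -> substrate=2 bound=4 product=4
t=8: arr=1 -> substrate=2 bound=4 product=5
t=9: arr=2 -> substrate=3 bound=4 product=6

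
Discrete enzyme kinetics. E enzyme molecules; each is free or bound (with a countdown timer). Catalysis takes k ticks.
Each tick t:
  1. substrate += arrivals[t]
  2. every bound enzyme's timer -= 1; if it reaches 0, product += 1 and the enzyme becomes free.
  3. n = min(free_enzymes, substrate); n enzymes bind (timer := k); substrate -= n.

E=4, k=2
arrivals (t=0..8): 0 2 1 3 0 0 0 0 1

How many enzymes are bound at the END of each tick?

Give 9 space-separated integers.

Answer: 0 2 3 4 3 0 0 0 1

Derivation:
t=0: arr=0 -> substrate=0 bound=0 product=0
t=1: arr=2 -> substrate=0 bound=2 product=0
t=2: arr=1 -> substrate=0 bound=3 product=0
t=3: arr=3 -> substrate=0 bound=4 product=2
t=4: arr=0 -> substrate=0 bound=3 product=3
t=5: arr=0 -> substrate=0 bound=0 product=6
t=6: arr=0 -> substrate=0 bound=0 product=6
t=7: arr=0 -> substrate=0 bound=0 product=6
t=8: arr=1 -> substrate=0 bound=1 product=6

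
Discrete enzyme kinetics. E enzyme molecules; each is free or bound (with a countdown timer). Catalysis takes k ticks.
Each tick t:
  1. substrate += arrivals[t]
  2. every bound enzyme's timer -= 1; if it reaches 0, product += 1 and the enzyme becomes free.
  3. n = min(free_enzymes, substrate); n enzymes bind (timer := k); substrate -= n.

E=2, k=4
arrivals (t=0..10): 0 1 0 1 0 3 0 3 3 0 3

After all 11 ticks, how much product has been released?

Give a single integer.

Answer: 3

Derivation:
t=0: arr=0 -> substrate=0 bound=0 product=0
t=1: arr=1 -> substrate=0 bound=1 product=0
t=2: arr=0 -> substrate=0 bound=1 product=0
t=3: arr=1 -> substrate=0 bound=2 product=0
t=4: arr=0 -> substrate=0 bound=2 product=0
t=5: arr=3 -> substrate=2 bound=2 product=1
t=6: arr=0 -> substrate=2 bound=2 product=1
t=7: arr=3 -> substrate=4 bound=2 product=2
t=8: arr=3 -> substrate=7 bound=2 product=2
t=9: arr=0 -> substrate=6 bound=2 product=3
t=10: arr=3 -> substrate=9 bound=2 product=3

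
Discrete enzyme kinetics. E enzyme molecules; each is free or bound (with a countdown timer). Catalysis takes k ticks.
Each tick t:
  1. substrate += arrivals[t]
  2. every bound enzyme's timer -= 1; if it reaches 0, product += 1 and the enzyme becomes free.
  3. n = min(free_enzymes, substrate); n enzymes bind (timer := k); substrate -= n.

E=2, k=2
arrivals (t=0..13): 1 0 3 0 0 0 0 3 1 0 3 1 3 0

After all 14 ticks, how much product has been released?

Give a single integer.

t=0: arr=1 -> substrate=0 bound=1 product=0
t=1: arr=0 -> substrate=0 bound=1 product=0
t=2: arr=3 -> substrate=1 bound=2 product=1
t=3: arr=0 -> substrate=1 bound=2 product=1
t=4: arr=0 -> substrate=0 bound=1 product=3
t=5: arr=0 -> substrate=0 bound=1 product=3
t=6: arr=0 -> substrate=0 bound=0 product=4
t=7: arr=3 -> substrate=1 bound=2 product=4
t=8: arr=1 -> substrate=2 bound=2 product=4
t=9: arr=0 -> substrate=0 bound=2 product=6
t=10: arr=3 -> substrate=3 bound=2 product=6
t=11: arr=1 -> substrate=2 bound=2 product=8
t=12: arr=3 -> substrate=5 bound=2 product=8
t=13: arr=0 -> substrate=3 bound=2 product=10

Answer: 10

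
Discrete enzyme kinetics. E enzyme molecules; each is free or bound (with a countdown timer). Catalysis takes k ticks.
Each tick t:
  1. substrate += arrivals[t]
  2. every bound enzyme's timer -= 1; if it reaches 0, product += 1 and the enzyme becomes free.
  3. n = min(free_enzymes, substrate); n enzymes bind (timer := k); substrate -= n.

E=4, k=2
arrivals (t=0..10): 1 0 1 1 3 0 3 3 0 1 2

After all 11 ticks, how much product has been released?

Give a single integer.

Answer: 12

Derivation:
t=0: arr=1 -> substrate=0 bound=1 product=0
t=1: arr=0 -> substrate=0 bound=1 product=0
t=2: arr=1 -> substrate=0 bound=1 product=1
t=3: arr=1 -> substrate=0 bound=2 product=1
t=4: arr=3 -> substrate=0 bound=4 product=2
t=5: arr=0 -> substrate=0 bound=3 product=3
t=6: arr=3 -> substrate=0 bound=3 product=6
t=7: arr=3 -> substrate=2 bound=4 product=6
t=8: arr=0 -> substrate=0 bound=3 product=9
t=9: arr=1 -> substrate=0 bound=3 product=10
t=10: arr=2 -> substrate=0 bound=3 product=12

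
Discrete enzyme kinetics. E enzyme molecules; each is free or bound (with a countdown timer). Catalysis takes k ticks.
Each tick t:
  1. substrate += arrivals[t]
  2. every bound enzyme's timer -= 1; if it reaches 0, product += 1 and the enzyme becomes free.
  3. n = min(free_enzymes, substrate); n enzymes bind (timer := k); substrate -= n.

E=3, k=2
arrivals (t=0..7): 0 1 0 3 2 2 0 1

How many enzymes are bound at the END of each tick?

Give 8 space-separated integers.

t=0: arr=0 -> substrate=0 bound=0 product=0
t=1: arr=1 -> substrate=0 bound=1 product=0
t=2: arr=0 -> substrate=0 bound=1 product=0
t=3: arr=3 -> substrate=0 bound=3 product=1
t=4: arr=2 -> substrate=2 bound=3 product=1
t=5: arr=2 -> substrate=1 bound=3 product=4
t=6: arr=0 -> substrate=1 bound=3 product=4
t=7: arr=1 -> substrate=0 bound=2 product=7

Answer: 0 1 1 3 3 3 3 2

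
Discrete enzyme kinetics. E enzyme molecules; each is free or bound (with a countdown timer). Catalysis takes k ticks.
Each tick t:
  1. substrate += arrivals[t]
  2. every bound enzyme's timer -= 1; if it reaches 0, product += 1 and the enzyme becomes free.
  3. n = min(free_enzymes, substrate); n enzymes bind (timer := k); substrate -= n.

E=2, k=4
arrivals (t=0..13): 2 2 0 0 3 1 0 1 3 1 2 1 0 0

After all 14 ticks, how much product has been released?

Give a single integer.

Answer: 6

Derivation:
t=0: arr=2 -> substrate=0 bound=2 product=0
t=1: arr=2 -> substrate=2 bound=2 product=0
t=2: arr=0 -> substrate=2 bound=2 product=0
t=3: arr=0 -> substrate=2 bound=2 product=0
t=4: arr=3 -> substrate=3 bound=2 product=2
t=5: arr=1 -> substrate=4 bound=2 product=2
t=6: arr=0 -> substrate=4 bound=2 product=2
t=7: arr=1 -> substrate=5 bound=2 product=2
t=8: arr=3 -> substrate=6 bound=2 product=4
t=9: arr=1 -> substrate=7 bound=2 product=4
t=10: arr=2 -> substrate=9 bound=2 product=4
t=11: arr=1 -> substrate=10 bound=2 product=4
t=12: arr=0 -> substrate=8 bound=2 product=6
t=13: arr=0 -> substrate=8 bound=2 product=6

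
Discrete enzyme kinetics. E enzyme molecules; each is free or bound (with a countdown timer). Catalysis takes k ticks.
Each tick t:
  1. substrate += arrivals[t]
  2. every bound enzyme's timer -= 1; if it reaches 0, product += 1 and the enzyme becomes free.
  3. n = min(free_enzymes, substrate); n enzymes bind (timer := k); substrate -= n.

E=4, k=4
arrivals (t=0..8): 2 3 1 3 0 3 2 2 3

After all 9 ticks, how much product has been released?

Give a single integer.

t=0: arr=2 -> substrate=0 bound=2 product=0
t=1: arr=3 -> substrate=1 bound=4 product=0
t=2: arr=1 -> substrate=2 bound=4 product=0
t=3: arr=3 -> substrate=5 bound=4 product=0
t=4: arr=0 -> substrate=3 bound=4 product=2
t=5: arr=3 -> substrate=4 bound=4 product=4
t=6: arr=2 -> substrate=6 bound=4 product=4
t=7: arr=2 -> substrate=8 bound=4 product=4
t=8: arr=3 -> substrate=9 bound=4 product=6

Answer: 6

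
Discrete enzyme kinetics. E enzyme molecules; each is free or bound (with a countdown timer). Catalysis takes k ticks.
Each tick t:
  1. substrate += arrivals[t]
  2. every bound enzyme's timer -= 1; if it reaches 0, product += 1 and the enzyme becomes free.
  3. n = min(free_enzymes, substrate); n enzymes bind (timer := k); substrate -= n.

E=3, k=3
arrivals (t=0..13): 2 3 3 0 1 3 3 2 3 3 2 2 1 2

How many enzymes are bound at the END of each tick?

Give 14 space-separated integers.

t=0: arr=2 -> substrate=0 bound=2 product=0
t=1: arr=3 -> substrate=2 bound=3 product=0
t=2: arr=3 -> substrate=5 bound=3 product=0
t=3: arr=0 -> substrate=3 bound=3 product=2
t=4: arr=1 -> substrate=3 bound=3 product=3
t=5: arr=3 -> substrate=6 bound=3 product=3
t=6: arr=3 -> substrate=7 bound=3 product=5
t=7: arr=2 -> substrate=8 bound=3 product=6
t=8: arr=3 -> substrate=11 bound=3 product=6
t=9: arr=3 -> substrate=12 bound=3 product=8
t=10: arr=2 -> substrate=13 bound=3 product=9
t=11: arr=2 -> substrate=15 bound=3 product=9
t=12: arr=1 -> substrate=14 bound=3 product=11
t=13: arr=2 -> substrate=15 bound=3 product=12

Answer: 2 3 3 3 3 3 3 3 3 3 3 3 3 3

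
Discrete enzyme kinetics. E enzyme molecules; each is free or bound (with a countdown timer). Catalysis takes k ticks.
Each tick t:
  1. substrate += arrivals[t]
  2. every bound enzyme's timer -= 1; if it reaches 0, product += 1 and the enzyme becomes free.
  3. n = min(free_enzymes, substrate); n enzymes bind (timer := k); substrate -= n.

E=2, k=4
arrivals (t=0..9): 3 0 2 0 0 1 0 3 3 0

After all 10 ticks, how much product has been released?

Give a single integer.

t=0: arr=3 -> substrate=1 bound=2 product=0
t=1: arr=0 -> substrate=1 bound=2 product=0
t=2: arr=2 -> substrate=3 bound=2 product=0
t=3: arr=0 -> substrate=3 bound=2 product=0
t=4: arr=0 -> substrate=1 bound=2 product=2
t=5: arr=1 -> substrate=2 bound=2 product=2
t=6: arr=0 -> substrate=2 bound=2 product=2
t=7: arr=3 -> substrate=5 bound=2 product=2
t=8: arr=3 -> substrate=6 bound=2 product=4
t=9: arr=0 -> substrate=6 bound=2 product=4

Answer: 4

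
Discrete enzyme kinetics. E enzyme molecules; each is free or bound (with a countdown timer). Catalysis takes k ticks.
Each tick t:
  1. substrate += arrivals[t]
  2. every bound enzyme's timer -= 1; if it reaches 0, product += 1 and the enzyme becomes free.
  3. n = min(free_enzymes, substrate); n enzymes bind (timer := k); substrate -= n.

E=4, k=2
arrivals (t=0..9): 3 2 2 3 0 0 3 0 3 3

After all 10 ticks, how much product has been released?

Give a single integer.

Answer: 13

Derivation:
t=0: arr=3 -> substrate=0 bound=3 product=0
t=1: arr=2 -> substrate=1 bound=4 product=0
t=2: arr=2 -> substrate=0 bound=4 product=3
t=3: arr=3 -> substrate=2 bound=4 product=4
t=4: arr=0 -> substrate=0 bound=3 product=7
t=5: arr=0 -> substrate=0 bound=2 product=8
t=6: arr=3 -> substrate=0 bound=3 product=10
t=7: arr=0 -> substrate=0 bound=3 product=10
t=8: arr=3 -> substrate=0 bound=3 product=13
t=9: arr=3 -> substrate=2 bound=4 product=13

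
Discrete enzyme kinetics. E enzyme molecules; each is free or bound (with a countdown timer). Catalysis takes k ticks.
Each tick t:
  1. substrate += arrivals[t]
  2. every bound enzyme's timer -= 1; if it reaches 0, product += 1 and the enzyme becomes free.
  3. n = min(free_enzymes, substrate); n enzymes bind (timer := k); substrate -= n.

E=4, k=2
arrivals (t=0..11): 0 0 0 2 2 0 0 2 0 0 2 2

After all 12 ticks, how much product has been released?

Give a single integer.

Answer: 6

Derivation:
t=0: arr=0 -> substrate=0 bound=0 product=0
t=1: arr=0 -> substrate=0 bound=0 product=0
t=2: arr=0 -> substrate=0 bound=0 product=0
t=3: arr=2 -> substrate=0 bound=2 product=0
t=4: arr=2 -> substrate=0 bound=4 product=0
t=5: arr=0 -> substrate=0 bound=2 product=2
t=6: arr=0 -> substrate=0 bound=0 product=4
t=7: arr=2 -> substrate=0 bound=2 product=4
t=8: arr=0 -> substrate=0 bound=2 product=4
t=9: arr=0 -> substrate=0 bound=0 product=6
t=10: arr=2 -> substrate=0 bound=2 product=6
t=11: arr=2 -> substrate=0 bound=4 product=6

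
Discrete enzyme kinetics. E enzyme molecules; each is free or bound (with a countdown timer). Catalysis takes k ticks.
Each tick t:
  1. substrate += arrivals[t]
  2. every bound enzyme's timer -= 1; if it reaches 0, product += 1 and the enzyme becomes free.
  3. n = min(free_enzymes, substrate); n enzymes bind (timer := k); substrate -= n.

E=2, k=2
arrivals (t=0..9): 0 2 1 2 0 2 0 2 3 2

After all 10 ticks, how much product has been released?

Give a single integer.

Answer: 8

Derivation:
t=0: arr=0 -> substrate=0 bound=0 product=0
t=1: arr=2 -> substrate=0 bound=2 product=0
t=2: arr=1 -> substrate=1 bound=2 product=0
t=3: arr=2 -> substrate=1 bound=2 product=2
t=4: arr=0 -> substrate=1 bound=2 product=2
t=5: arr=2 -> substrate=1 bound=2 product=4
t=6: arr=0 -> substrate=1 bound=2 product=4
t=7: arr=2 -> substrate=1 bound=2 product=6
t=8: arr=3 -> substrate=4 bound=2 product=6
t=9: arr=2 -> substrate=4 bound=2 product=8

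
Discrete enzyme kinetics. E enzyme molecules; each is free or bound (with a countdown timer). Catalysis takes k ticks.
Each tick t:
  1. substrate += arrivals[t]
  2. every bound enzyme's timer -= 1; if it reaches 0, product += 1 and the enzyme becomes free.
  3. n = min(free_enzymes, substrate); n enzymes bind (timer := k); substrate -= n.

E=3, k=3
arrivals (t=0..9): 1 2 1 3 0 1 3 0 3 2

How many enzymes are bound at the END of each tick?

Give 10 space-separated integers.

t=0: arr=1 -> substrate=0 bound=1 product=0
t=1: arr=2 -> substrate=0 bound=3 product=0
t=2: arr=1 -> substrate=1 bound=3 product=0
t=3: arr=3 -> substrate=3 bound=3 product=1
t=4: arr=0 -> substrate=1 bound=3 product=3
t=5: arr=1 -> substrate=2 bound=3 product=3
t=6: arr=3 -> substrate=4 bound=3 product=4
t=7: arr=0 -> substrate=2 bound=3 product=6
t=8: arr=3 -> substrate=5 bound=3 product=6
t=9: arr=2 -> substrate=6 bound=3 product=7

Answer: 1 3 3 3 3 3 3 3 3 3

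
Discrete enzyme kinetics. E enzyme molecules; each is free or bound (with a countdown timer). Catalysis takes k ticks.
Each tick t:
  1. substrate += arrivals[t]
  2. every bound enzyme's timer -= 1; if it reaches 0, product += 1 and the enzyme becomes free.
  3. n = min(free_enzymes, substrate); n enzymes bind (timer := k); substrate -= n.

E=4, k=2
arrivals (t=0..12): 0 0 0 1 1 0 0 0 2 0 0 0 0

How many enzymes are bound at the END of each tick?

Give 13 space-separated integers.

t=0: arr=0 -> substrate=0 bound=0 product=0
t=1: arr=0 -> substrate=0 bound=0 product=0
t=2: arr=0 -> substrate=0 bound=0 product=0
t=3: arr=1 -> substrate=0 bound=1 product=0
t=4: arr=1 -> substrate=0 bound=2 product=0
t=5: arr=0 -> substrate=0 bound=1 product=1
t=6: arr=0 -> substrate=0 bound=0 product=2
t=7: arr=0 -> substrate=0 bound=0 product=2
t=8: arr=2 -> substrate=0 bound=2 product=2
t=9: arr=0 -> substrate=0 bound=2 product=2
t=10: arr=0 -> substrate=0 bound=0 product=4
t=11: arr=0 -> substrate=0 bound=0 product=4
t=12: arr=0 -> substrate=0 bound=0 product=4

Answer: 0 0 0 1 2 1 0 0 2 2 0 0 0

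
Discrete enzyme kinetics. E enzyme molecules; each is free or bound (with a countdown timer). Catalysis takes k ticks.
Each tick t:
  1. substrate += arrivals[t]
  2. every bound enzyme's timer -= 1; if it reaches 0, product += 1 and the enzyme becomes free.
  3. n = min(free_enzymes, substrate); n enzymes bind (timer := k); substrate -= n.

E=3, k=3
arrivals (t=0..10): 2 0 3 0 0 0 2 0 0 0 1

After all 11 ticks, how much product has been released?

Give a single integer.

Answer: 7

Derivation:
t=0: arr=2 -> substrate=0 bound=2 product=0
t=1: arr=0 -> substrate=0 bound=2 product=0
t=2: arr=3 -> substrate=2 bound=3 product=0
t=3: arr=0 -> substrate=0 bound=3 product=2
t=4: arr=0 -> substrate=0 bound=3 product=2
t=5: arr=0 -> substrate=0 bound=2 product=3
t=6: arr=2 -> substrate=0 bound=2 product=5
t=7: arr=0 -> substrate=0 bound=2 product=5
t=8: arr=0 -> substrate=0 bound=2 product=5
t=9: arr=0 -> substrate=0 bound=0 product=7
t=10: arr=1 -> substrate=0 bound=1 product=7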